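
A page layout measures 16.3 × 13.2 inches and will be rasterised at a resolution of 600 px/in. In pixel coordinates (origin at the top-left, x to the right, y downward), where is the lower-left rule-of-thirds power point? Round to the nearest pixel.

In pixels the canvas is 16.3 × 600 = 9780 wide and 13.2 × 600 = 7920 tall.
The lower-left point is one-third across and two-thirds down:
x = 1 × 9780/3 ≈ 3260; y = 2 × 7920/3 ≈ 5280.

x = 3260 px, y = 5280 px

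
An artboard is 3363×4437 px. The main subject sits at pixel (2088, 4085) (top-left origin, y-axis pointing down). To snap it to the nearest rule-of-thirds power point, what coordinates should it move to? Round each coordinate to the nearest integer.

Third lines: x ∈ {1121, 2242}, y ∈ {1479, 2958}.
2088 is closer to x = 2242; 4085 is closer to y = 2958.
So the nearest intersection is the lower-right power point.

x = 2242 px, y = 2958 px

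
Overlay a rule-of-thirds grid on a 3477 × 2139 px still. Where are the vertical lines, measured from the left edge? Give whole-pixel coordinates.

3477 / 3 = 1159, so the vertical lines sit at one and two thirds of 3477.

1159 px and 2318 px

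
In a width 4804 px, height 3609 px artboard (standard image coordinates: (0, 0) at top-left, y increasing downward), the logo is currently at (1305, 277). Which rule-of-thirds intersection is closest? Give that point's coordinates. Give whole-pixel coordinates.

Third lines: x ∈ {1601, 3203}, y ∈ {1203, 2406}.
1305 is closer to x = 1601; 277 is closer to y = 1203.
So the nearest intersection is the upper-left power point.

(1601, 1203)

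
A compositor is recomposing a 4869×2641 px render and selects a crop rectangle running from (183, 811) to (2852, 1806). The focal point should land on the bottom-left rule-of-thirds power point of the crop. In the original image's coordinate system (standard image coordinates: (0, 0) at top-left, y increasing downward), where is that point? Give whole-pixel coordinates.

Crop width = 2852 − 183 = 2669 px; one third is 889.67 px.
Crop height = 1806 − 811 = 995 px; one third is 331.67 px.
The bottom-left point is one-third across and two-thirds down within the crop:
x = 183 + 1 × 889.67 ≈ 1073; y = 811 + 2 × 331.67 ≈ 1474.

(1073, 1474)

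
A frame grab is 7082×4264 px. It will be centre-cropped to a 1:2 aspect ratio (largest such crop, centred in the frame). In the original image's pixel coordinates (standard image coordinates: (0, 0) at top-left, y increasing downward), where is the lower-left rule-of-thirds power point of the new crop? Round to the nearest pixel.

(3186, 2843)

7082/4264 > 1/2, so the 1:2 crop keeps the full height 4264 and trims width to 4264 × 1/2 = 2132.00 px.
Left offset = (7082 − 2132.00)/2 = 2475.00 px; top offset = 0.
Lower-left is one-third across and two-thirds down within the crop:
x = 2475.00 + 1 × 2132.00/3 ≈ 3186; y = 0.00 + 2 × 4264.00/3 ≈ 2843.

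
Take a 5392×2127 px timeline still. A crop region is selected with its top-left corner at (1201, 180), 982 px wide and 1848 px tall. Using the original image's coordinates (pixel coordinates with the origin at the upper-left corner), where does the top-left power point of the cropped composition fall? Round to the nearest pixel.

One third of the crop width 982 is 327.33 px.
One third of the crop height 1848 is 616.00 px.
The top-left point is one-third across and one-third down within the crop:
x = 1201 + 1 × 327.33 ≈ 1528; y = 180 + 1 × 616.00 ≈ 796.

x = 1528 px, y = 796 px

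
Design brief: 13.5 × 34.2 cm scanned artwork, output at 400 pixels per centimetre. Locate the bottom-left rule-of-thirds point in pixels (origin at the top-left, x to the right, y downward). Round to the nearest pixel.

In pixels the canvas is 13.5 × 400 = 5400 wide and 34.2 × 400 = 13680 tall.
The bottom-left point is one-third across and two-thirds down:
x = 1 × 5400/3 ≈ 1800; y = 2 × 13680/3 ≈ 9120.

(1800, 9120)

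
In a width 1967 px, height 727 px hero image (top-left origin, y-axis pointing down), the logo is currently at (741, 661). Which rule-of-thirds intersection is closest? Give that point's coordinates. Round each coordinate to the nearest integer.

Third lines: x ∈ {656, 1311}, y ∈ {242, 485}.
741 is closer to x = 656; 661 is closer to y = 485.
So the nearest intersection is the lower-left power point.

(656, 485)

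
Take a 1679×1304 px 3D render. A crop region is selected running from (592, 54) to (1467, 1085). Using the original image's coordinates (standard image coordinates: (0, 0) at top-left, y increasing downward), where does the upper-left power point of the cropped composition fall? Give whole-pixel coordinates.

Crop width = 1467 − 592 = 875 px; one third is 291.67 px.
Crop height = 1085 − 54 = 1031 px; one third is 343.67 px.
The upper-left point is one-third across and one-third down within the crop:
x = 592 + 1 × 291.67 ≈ 884; y = 54 + 1 × 343.67 ≈ 398.

x = 884 px, y = 398 px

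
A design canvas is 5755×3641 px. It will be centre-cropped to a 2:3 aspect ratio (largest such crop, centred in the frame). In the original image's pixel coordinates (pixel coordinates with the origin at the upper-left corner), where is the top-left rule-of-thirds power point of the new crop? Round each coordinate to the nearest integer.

5755/3641 > 2/3, so the 2:3 crop keeps the full height 3641 and trims width to 3641 × 2/3 = 2427.33 px.
Left offset = (5755 − 2427.33)/2 = 1663.83 px; top offset = 0.
Top-left is one-third across and one-third down within the crop:
x = 1663.83 + 1 × 2427.33/3 ≈ 2473; y = 0.00 + 1 × 3641.00/3 ≈ 1214.

(2473, 1214)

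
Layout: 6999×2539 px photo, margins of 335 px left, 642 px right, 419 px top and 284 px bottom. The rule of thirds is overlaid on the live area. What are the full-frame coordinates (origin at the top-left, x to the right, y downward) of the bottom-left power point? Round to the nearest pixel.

x = 2342 px, y = 1643 px

Content width = 6999 − 335 − 642 = 6022 px; content height = 2539 − 419 − 284 = 1836 px.
Bottom-left is one-third across and two-thirds down within the live area.
x = 335 + 1 × 6022/3 = 335 + 2007.33 ≈ 2342
y = 419 + 2 × 1836/3 = 419 + 1224.00 ≈ 1643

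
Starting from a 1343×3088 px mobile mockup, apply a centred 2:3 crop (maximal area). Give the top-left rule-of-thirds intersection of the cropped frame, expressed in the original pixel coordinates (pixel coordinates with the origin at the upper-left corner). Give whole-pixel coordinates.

1343/3088 < 2/3, so the 2:3 crop keeps the full width 1343 and trims height to 1343 × 3/2 = 2014.50 px.
Top offset = (3088 − 2014.50)/2 = 536.75 px; left offset = 0.
Top-left is one-third across and one-third down within the crop:
x = 0.00 + 1 × 1343.00/3 ≈ 448; y = 536.75 + 1 × 2014.50/3 ≈ 1208.

x = 448 px, y = 1208 px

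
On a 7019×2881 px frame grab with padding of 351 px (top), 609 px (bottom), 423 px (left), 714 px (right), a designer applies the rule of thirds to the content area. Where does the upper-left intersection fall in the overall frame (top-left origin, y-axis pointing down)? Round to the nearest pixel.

Content width = 7019 − 423 − 714 = 5882 px; content height = 2881 − 351 − 609 = 1921 px.
Upper-left is one-third across and one-third down within the content area.
x = 423 + 1 × 5882/3 = 423 + 1960.67 ≈ 2384
y = 351 + 1 × 1921/3 = 351 + 640.33 ≈ 991

x = 2384 px, y = 991 px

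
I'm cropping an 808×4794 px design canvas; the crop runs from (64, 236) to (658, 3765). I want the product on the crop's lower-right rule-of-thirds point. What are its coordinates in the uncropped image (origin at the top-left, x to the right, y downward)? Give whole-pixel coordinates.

Crop width = 658 − 64 = 594 px; one third is 198.00 px.
Crop height = 3765 − 236 = 3529 px; one third is 1176.33 px.
The lower-right point is two-thirds across and two-thirds down within the crop:
x = 64 + 2 × 198.00 ≈ 460; y = 236 + 2 × 1176.33 ≈ 2589.

x = 460 px, y = 2589 px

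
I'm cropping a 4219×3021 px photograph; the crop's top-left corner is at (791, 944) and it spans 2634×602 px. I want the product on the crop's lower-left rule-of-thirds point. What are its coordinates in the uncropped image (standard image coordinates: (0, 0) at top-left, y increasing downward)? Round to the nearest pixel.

One third of the crop width 2634 is 878.00 px.
One third of the crop height 602 is 200.67 px.
The lower-left point is one-third across and two-thirds down within the crop:
x = 791 + 1 × 878.00 ≈ 1669; y = 944 + 2 × 200.67 ≈ 1345.

x = 1669 px, y = 1345 px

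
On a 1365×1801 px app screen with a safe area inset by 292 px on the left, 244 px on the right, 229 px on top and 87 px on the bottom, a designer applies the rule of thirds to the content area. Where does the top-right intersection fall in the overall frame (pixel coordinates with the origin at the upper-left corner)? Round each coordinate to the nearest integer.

(845, 724)

Content width = 1365 − 292 − 244 = 829 px; content height = 1801 − 229 − 87 = 1485 px.
Top-right is two-thirds across and one-third down within the content area.
x = 292 + 2 × 829/3 = 292 + 552.67 ≈ 845
y = 229 + 1 × 1485/3 = 229 + 495.00 ≈ 724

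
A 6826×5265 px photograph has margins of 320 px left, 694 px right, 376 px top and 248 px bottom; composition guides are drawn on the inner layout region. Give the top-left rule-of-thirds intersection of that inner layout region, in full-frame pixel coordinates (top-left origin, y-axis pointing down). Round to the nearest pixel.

Content width = 6826 − 320 − 694 = 5812 px; content height = 5265 − 376 − 248 = 4641 px.
Top-left is one-third across and one-third down within the inner layout region.
x = 320 + 1 × 5812/3 = 320 + 1937.33 ≈ 2257
y = 376 + 1 × 4641/3 = 376 + 1547.00 ≈ 1923

x = 2257 px, y = 1923 px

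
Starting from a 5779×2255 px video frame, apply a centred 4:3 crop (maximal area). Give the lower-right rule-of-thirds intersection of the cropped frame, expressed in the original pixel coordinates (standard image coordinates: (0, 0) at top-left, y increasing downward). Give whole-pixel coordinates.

5779/2255 > 4/3, so the 4:3 crop keeps the full height 2255 and trims width to 2255 × 4/3 = 3006.67 px.
Left offset = (5779 − 3006.67)/2 = 1386.17 px; top offset = 0.
Lower-right is two-thirds across and two-thirds down within the crop:
x = 1386.17 + 2 × 3006.67/3 ≈ 3391; y = 0.00 + 2 × 2255.00/3 ≈ 1503.

x = 3391 px, y = 1503 px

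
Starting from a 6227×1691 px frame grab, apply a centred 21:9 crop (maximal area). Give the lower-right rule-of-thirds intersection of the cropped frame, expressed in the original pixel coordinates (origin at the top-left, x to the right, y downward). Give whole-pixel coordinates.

6227/1691 > 21/9, so the 21:9 crop keeps the full height 1691 and trims width to 1691 × 21/9 = 3945.67 px.
Left offset = (6227 − 3945.67)/2 = 1140.67 px; top offset = 0.
Lower-right is two-thirds across and two-thirds down within the crop:
x = 1140.67 + 2 × 3945.67/3 ≈ 3771; y = 0.00 + 2 × 1691.00/3 ≈ 1127.

(3771, 1127)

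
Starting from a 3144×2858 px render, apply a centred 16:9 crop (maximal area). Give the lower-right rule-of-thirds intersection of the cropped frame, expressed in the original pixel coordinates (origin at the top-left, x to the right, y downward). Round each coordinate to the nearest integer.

x = 2096 px, y = 1724 px

3144/2858 < 16/9, so the 16:9 crop keeps the full width 3144 and trims height to 3144 × 9/16 = 1768.50 px.
Top offset = (2858 − 1768.50)/2 = 544.75 px; left offset = 0.
Lower-right is two-thirds across and two-thirds down within the crop:
x = 0.00 + 2 × 3144.00/3 ≈ 2096; y = 544.75 + 2 × 1768.50/3 ≈ 1724.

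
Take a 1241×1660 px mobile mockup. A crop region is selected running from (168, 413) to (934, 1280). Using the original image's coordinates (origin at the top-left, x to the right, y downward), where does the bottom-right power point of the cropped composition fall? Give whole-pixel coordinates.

(679, 991)

Crop width = 934 − 168 = 766 px; one third is 255.33 px.
Crop height = 1280 − 413 = 867 px; one third is 289.00 px.
The bottom-right point is two-thirds across and two-thirds down within the crop:
x = 168 + 2 × 255.33 ≈ 679; y = 413 + 2 × 289.00 ≈ 991.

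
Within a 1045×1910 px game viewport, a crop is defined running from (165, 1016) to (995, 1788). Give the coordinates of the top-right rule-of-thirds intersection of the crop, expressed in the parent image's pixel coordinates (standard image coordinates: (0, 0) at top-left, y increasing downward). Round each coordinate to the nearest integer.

(718, 1273)

Crop width = 995 − 165 = 830 px; one third is 276.67 px.
Crop height = 1788 − 1016 = 772 px; one third is 257.33 px.
The top-right point is two-thirds across and one-third down within the crop:
x = 165 + 2 × 276.67 ≈ 718; y = 1016 + 1 × 257.33 ≈ 1273.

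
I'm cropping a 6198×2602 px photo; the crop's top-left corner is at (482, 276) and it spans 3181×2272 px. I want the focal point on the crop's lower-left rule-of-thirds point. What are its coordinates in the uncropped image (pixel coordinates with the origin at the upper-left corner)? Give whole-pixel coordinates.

One third of the crop width 3181 is 1060.33 px.
One third of the crop height 2272 is 757.33 px.
The lower-left point is one-third across and two-thirds down within the crop:
x = 482 + 1 × 1060.33 ≈ 1542; y = 276 + 2 × 757.33 ≈ 1791.

x = 1542 px, y = 1791 px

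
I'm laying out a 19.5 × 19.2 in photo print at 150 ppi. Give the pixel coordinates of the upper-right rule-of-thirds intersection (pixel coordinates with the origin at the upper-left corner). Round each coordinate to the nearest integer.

(1950, 960)

In pixels the canvas is 19.5 × 150 = 2925 wide and 19.2 × 150 = 2880 tall.
The upper-right point is two-thirds across and one-third down:
x = 2 × 2925/3 ≈ 1950; y = 1 × 2880/3 ≈ 960.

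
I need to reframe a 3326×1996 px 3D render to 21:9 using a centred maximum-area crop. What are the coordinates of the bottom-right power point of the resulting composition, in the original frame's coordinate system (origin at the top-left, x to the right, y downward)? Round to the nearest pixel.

3326/1996 < 21/9, so the 21:9 crop keeps the full width 3326 and trims height to 3326 × 9/21 = 1425.43 px.
Top offset = (1996 − 1425.43)/2 = 285.29 px; left offset = 0.
Bottom-right is two-thirds across and two-thirds down within the crop:
x = 0.00 + 2 × 3326.00/3 ≈ 2217; y = 285.29 + 2 × 1425.43/3 ≈ 1236.

(2217, 1236)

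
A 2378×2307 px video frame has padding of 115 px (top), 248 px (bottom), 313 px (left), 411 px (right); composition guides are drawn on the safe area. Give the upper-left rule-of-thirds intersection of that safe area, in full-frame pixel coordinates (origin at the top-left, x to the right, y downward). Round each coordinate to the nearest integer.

Content width = 2378 − 313 − 411 = 1654 px; content height = 2307 − 115 − 248 = 1944 px.
Upper-left is one-third across and one-third down within the safe area.
x = 313 + 1 × 1654/3 = 313 + 551.33 ≈ 864
y = 115 + 1 × 1944/3 = 115 + 648.00 ≈ 763

x = 864 px, y = 763 px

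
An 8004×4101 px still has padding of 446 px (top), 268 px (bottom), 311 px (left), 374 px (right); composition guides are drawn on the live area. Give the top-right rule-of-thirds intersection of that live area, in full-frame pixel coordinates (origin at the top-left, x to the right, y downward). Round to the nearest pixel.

x = 5190 px, y = 1575 px

Content width = 8004 − 311 − 374 = 7319 px; content height = 4101 − 446 − 268 = 3387 px.
Top-right is two-thirds across and one-third down within the live area.
x = 311 + 2 × 7319/3 = 311 + 4879.33 ≈ 5190
y = 446 + 1 × 3387/3 = 446 + 1129.00 ≈ 1575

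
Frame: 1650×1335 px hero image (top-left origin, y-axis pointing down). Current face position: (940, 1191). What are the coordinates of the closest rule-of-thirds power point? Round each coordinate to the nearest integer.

(1100, 890)

Third lines: x ∈ {550, 1100}, y ∈ {445, 890}.
940 is closer to x = 1100; 1191 is closer to y = 890.
So the nearest intersection is the lower-right power point.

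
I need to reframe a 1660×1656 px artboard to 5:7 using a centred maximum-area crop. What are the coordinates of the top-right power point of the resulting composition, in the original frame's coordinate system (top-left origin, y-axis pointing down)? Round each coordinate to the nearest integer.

x = 1027 px, y = 552 px

1660/1656 > 5/7, so the 5:7 crop keeps the full height 1656 and trims width to 1656 × 5/7 = 1182.86 px.
Left offset = (1660 − 1182.86)/2 = 238.57 px; top offset = 0.
Top-right is two-thirds across and one-third down within the crop:
x = 238.57 + 2 × 1182.86/3 ≈ 1027; y = 0.00 + 1 × 1656.00/3 ≈ 552.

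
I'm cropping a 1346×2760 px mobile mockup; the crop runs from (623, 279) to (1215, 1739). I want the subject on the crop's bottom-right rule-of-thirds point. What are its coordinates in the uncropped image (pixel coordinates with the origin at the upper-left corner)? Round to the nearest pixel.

(1018, 1252)

Crop width = 1215 − 623 = 592 px; one third is 197.33 px.
Crop height = 1739 − 279 = 1460 px; one third is 486.67 px.
The bottom-right point is two-thirds across and two-thirds down within the crop:
x = 623 + 2 × 197.33 ≈ 1018; y = 279 + 2 × 486.67 ≈ 1252.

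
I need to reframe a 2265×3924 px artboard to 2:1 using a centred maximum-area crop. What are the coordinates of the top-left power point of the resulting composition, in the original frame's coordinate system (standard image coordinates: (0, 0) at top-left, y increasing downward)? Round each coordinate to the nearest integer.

(755, 1773)

2265/3924 < 2/1, so the 2:1 crop keeps the full width 2265 and trims height to 2265 × 1/2 = 1132.50 px.
Top offset = (3924 − 1132.50)/2 = 1395.75 px; left offset = 0.
Top-left is one-third across and one-third down within the crop:
x = 0.00 + 1 × 2265.00/3 ≈ 755; y = 1395.75 + 1 × 1132.50/3 ≈ 1773.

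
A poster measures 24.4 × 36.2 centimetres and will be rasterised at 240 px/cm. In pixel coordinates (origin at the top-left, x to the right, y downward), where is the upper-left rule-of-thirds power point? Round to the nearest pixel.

x = 1952 px, y = 2896 px

In pixels the canvas is 24.4 × 240 = 5856 wide and 36.2 × 240 = 8688 tall.
The upper-left point is one-third across and one-third down:
x = 1 × 5856/3 ≈ 1952; y = 1 × 8688/3 ≈ 2896.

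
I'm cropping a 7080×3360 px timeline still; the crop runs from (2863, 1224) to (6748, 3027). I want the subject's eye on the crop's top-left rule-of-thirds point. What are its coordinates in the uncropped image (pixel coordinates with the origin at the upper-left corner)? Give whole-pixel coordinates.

x = 4158 px, y = 1825 px

Crop width = 6748 − 2863 = 3885 px; one third is 1295.00 px.
Crop height = 3027 − 1224 = 1803 px; one third is 601.00 px.
The top-left point is one-third across and one-third down within the crop:
x = 2863 + 1 × 1295.00 ≈ 4158; y = 1224 + 1 × 601.00 ≈ 1825.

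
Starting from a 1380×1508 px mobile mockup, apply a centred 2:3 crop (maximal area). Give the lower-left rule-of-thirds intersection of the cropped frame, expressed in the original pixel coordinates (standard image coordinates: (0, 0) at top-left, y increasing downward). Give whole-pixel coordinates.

1380/1508 > 2/3, so the 2:3 crop keeps the full height 1508 and trims width to 1508 × 2/3 = 1005.33 px.
Left offset = (1380 − 1005.33)/2 = 187.33 px; top offset = 0.
Lower-left is one-third across and two-thirds down within the crop:
x = 187.33 + 1 × 1005.33/3 ≈ 522; y = 0.00 + 2 × 1508.00/3 ≈ 1005.

(522, 1005)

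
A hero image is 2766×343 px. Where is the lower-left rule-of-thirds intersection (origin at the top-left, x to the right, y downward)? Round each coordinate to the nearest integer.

(922, 229)

The lower-left point sits one-third of the way across and two-thirds of the way down.
x = 1 × 2766/3 ≈ 922; y = 2 × 343/3 ≈ 229.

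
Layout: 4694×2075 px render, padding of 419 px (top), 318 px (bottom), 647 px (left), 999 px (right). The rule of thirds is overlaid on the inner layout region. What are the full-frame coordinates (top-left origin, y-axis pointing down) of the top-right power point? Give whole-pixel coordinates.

(2679, 865)

Content width = 4694 − 647 − 999 = 3048 px; content height = 2075 − 419 − 318 = 1338 px.
Top-right is two-thirds across and one-third down within the inner layout region.
x = 647 + 2 × 3048/3 = 647 + 2032.00 ≈ 2679
y = 419 + 1 × 1338/3 = 419 + 446.00 ≈ 865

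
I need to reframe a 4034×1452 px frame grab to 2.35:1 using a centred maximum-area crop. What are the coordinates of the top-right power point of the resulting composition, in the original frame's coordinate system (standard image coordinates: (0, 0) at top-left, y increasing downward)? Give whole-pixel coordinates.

4034/1452 > 2.35/1, so the 2.35:1 crop keeps the full height 1452 and trims width to 1452 × 2.35/1 = 3412.20 px.
Left offset = (4034 − 3412.20)/2 = 310.90 px; top offset = 0.
Top-right is two-thirds across and one-third down within the crop:
x = 310.90 + 2 × 3412.20/3 ≈ 2586; y = 0.00 + 1 × 1452.00/3 ≈ 484.

x = 2586 px, y = 484 px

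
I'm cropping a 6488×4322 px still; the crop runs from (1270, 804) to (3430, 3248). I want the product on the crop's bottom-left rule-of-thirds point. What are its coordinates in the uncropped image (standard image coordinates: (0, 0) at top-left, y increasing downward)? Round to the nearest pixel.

(1990, 2433)

Crop width = 3430 − 1270 = 2160 px; one third is 720.00 px.
Crop height = 3248 − 804 = 2444 px; one third is 814.67 px.
The bottom-left point is one-third across and two-thirds down within the crop:
x = 1270 + 1 × 720.00 ≈ 1990; y = 804 + 2 × 814.67 ≈ 2433.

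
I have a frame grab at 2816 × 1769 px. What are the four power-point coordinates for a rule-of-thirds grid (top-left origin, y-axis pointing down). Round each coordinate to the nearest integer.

One third of 2816 is 938.67; one third of 1769 is 589.67.
Vertical third lines at x = 939 and x = 1877; horizontal third lines at y = 590 and y = 1179.

(939, 590), (1877, 590), (939, 1179), (1877, 1179)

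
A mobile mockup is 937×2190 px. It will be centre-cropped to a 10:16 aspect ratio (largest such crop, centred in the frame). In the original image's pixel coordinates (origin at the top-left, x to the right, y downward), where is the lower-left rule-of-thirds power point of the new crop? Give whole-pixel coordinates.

(312, 1345)

937/2190 < 10/16, so the 10:16 crop keeps the full width 937 and trims height to 937 × 16/10 = 1499.20 px.
Top offset = (2190 − 1499.20)/2 = 345.40 px; left offset = 0.
Lower-left is one-third across and two-thirds down within the crop:
x = 0.00 + 1 × 937.00/3 ≈ 312; y = 345.40 + 2 × 1499.20/3 ≈ 1345.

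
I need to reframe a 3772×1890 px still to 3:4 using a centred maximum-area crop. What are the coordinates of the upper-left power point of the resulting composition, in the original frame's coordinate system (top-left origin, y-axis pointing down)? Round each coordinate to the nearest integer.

(1650, 630)

3772/1890 > 3/4, so the 3:4 crop keeps the full height 1890 and trims width to 1890 × 3/4 = 1417.50 px.
Left offset = (3772 − 1417.50)/2 = 1177.25 px; top offset = 0.
Upper-left is one-third across and one-third down within the crop:
x = 1177.25 + 1 × 1417.50/3 ≈ 1650; y = 0.00 + 1 × 1890.00/3 ≈ 630.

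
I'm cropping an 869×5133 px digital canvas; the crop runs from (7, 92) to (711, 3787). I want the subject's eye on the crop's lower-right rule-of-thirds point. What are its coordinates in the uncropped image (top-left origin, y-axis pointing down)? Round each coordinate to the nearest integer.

Crop width = 711 − 7 = 704 px; one third is 234.67 px.
Crop height = 3787 − 92 = 3695 px; one third is 1231.67 px.
The lower-right point is two-thirds across and two-thirds down within the crop:
x = 7 + 2 × 234.67 ≈ 476; y = 92 + 2 × 1231.67 ≈ 2555.

x = 476 px, y = 2555 px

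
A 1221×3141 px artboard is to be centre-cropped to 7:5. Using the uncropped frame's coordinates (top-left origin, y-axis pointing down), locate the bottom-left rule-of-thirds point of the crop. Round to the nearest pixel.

x = 407 px, y = 1716 px

1221/3141 < 7/5, so the 7:5 crop keeps the full width 1221 and trims height to 1221 × 5/7 = 872.14 px.
Top offset = (3141 − 872.14)/2 = 1134.43 px; left offset = 0.
Bottom-left is one-third across and two-thirds down within the crop:
x = 0.00 + 1 × 1221.00/3 ≈ 407; y = 1134.43 + 2 × 872.14/3 ≈ 1716.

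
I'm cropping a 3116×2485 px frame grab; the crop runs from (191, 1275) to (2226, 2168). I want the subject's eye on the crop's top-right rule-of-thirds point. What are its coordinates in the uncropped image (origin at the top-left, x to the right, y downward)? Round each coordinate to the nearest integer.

(1548, 1573)

Crop width = 2226 − 191 = 2035 px; one third is 678.33 px.
Crop height = 2168 − 1275 = 893 px; one third is 297.67 px.
The top-right point is two-thirds across and one-third down within the crop:
x = 191 + 2 × 678.33 ≈ 1548; y = 1275 + 1 × 297.67 ≈ 1573.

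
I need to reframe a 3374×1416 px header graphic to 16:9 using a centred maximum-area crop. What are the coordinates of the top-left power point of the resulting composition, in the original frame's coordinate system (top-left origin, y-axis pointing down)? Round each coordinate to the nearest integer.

3374/1416 > 16/9, so the 16:9 crop keeps the full height 1416 and trims width to 1416 × 16/9 = 2517.33 px.
Left offset = (3374 − 2517.33)/2 = 428.33 px; top offset = 0.
Top-left is one-third across and one-third down within the crop:
x = 428.33 + 1 × 2517.33/3 ≈ 1267; y = 0.00 + 1 × 1416.00/3 ≈ 472.

x = 1267 px, y = 472 px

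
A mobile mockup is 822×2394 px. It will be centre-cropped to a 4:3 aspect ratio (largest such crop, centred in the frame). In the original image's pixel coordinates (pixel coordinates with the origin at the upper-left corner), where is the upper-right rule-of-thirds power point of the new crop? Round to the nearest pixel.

(548, 1094)

822/2394 < 4/3, so the 4:3 crop keeps the full width 822 and trims height to 822 × 3/4 = 616.50 px.
Top offset = (2394 − 616.50)/2 = 888.75 px; left offset = 0.
Upper-right is two-thirds across and one-third down within the crop:
x = 0.00 + 2 × 822.00/3 ≈ 548; y = 888.75 + 1 × 616.50/3 ≈ 1094.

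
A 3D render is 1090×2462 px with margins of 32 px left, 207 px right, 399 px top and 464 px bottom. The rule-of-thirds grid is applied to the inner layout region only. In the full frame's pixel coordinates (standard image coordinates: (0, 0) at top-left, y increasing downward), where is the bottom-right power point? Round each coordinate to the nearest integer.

x = 599 px, y = 1465 px

Content width = 1090 − 32 − 207 = 851 px; content height = 2462 − 399 − 464 = 1599 px.
Bottom-right is two-thirds across and two-thirds down within the inner layout region.
x = 32 + 2 × 851/3 = 32 + 567.33 ≈ 599
y = 399 + 2 × 1599/3 = 399 + 1066.00 ≈ 1465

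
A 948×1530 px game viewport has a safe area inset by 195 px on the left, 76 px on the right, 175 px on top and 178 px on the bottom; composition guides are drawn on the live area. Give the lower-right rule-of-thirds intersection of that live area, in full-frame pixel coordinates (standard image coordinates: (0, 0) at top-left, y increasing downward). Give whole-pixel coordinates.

Content width = 948 − 195 − 76 = 677 px; content height = 1530 − 175 − 178 = 1177 px.
Lower-right is two-thirds across and two-thirds down within the live area.
x = 195 + 2 × 677/3 = 195 + 451.33 ≈ 646
y = 175 + 2 × 1177/3 = 175 + 784.67 ≈ 960

x = 646 px, y = 960 px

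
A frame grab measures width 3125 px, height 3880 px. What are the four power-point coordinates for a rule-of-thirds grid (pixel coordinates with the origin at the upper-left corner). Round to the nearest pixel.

(1042, 1293), (2083, 1293), (1042, 2587), (2083, 2587)

One third of 3125 is 1041.67; one third of 3880 is 1293.33.
Vertical third lines at x = 1042 and x = 2083; horizontal third lines at y = 1293 and y = 2587.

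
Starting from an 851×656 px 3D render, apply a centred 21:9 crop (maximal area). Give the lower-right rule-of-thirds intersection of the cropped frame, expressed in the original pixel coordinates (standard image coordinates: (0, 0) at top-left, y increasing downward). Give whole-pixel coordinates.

851/656 < 21/9, so the 21:9 crop keeps the full width 851 and trims height to 851 × 9/21 = 364.71 px.
Top offset = (656 − 364.71)/2 = 145.64 px; left offset = 0.
Lower-right is two-thirds across and two-thirds down within the crop:
x = 0.00 + 2 × 851.00/3 ≈ 567; y = 145.64 + 2 × 364.71/3 ≈ 389.

x = 567 px, y = 389 px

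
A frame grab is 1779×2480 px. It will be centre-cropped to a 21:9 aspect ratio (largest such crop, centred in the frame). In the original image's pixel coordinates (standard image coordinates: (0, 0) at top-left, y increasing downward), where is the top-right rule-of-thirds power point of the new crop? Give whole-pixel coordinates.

1779/2480 < 21/9, so the 21:9 crop keeps the full width 1779 and trims height to 1779 × 9/21 = 762.43 px.
Top offset = (2480 − 762.43)/2 = 858.79 px; left offset = 0.
Top-right is two-thirds across and one-third down within the crop:
x = 0.00 + 2 × 1779.00/3 ≈ 1186; y = 858.79 + 1 × 762.43/3 ≈ 1113.

(1186, 1113)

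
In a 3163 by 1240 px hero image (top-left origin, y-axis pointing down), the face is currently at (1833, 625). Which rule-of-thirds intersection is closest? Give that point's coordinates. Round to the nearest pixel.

(2109, 827)

Third lines: x ∈ {1054, 2109}, y ∈ {413, 827}.
1833 is closer to x = 2109; 625 is closer to y = 827.
So the nearest intersection is the lower-right power point.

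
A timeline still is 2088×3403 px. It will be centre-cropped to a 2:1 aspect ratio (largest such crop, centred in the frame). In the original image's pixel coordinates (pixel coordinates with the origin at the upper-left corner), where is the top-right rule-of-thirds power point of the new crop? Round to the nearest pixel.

2088/3403 < 2/1, so the 2:1 crop keeps the full width 2088 and trims height to 2088 × 1/2 = 1044.00 px.
Top offset = (3403 − 1044.00)/2 = 1179.50 px; left offset = 0.
Top-right is two-thirds across and one-third down within the crop:
x = 0.00 + 2 × 2088.00/3 ≈ 1392; y = 1179.50 + 1 × 1044.00/3 ≈ 1528.

x = 1392 px, y = 1528 px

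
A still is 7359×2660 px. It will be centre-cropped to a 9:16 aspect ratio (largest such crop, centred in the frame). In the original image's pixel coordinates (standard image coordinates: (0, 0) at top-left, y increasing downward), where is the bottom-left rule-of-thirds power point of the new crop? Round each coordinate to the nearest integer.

x = 3430 px, y = 1773 px

7359/2660 > 9/16, so the 9:16 crop keeps the full height 2660 and trims width to 2660 × 9/16 = 1496.25 px.
Left offset = (7359 − 1496.25)/2 = 2931.38 px; top offset = 0.
Bottom-left is one-third across and two-thirds down within the crop:
x = 2931.38 + 1 × 1496.25/3 ≈ 3430; y = 0.00 + 2 × 2660.00/3 ≈ 1773.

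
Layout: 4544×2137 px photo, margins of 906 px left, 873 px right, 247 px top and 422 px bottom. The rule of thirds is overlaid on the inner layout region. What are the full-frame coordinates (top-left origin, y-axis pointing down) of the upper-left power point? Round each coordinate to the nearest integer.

(1828, 736)

Content width = 4544 − 906 − 873 = 2765 px; content height = 2137 − 247 − 422 = 1468 px.
Upper-left is one-third across and one-third down within the inner layout region.
x = 906 + 1 × 2765/3 = 906 + 921.67 ≈ 1828
y = 247 + 1 × 1468/3 = 247 + 489.33 ≈ 736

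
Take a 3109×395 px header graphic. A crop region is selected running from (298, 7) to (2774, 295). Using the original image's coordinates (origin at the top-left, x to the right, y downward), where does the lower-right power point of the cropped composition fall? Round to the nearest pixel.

Crop width = 2774 − 298 = 2476 px; one third is 825.33 px.
Crop height = 295 − 7 = 288 px; one third is 96.00 px.
The lower-right point is two-thirds across and two-thirds down within the crop:
x = 298 + 2 × 825.33 ≈ 1949; y = 7 + 2 × 96.00 ≈ 199.

(1949, 199)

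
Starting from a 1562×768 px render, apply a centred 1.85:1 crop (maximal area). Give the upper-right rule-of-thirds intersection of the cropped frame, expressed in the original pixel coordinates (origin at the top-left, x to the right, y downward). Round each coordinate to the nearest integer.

1562/768 > 1.85/1, so the 1.85:1 crop keeps the full height 768 and trims width to 768 × 1.85/1 = 1420.80 px.
Left offset = (1562 − 1420.80)/2 = 70.60 px; top offset = 0.
Upper-right is two-thirds across and one-third down within the crop:
x = 70.60 + 2 × 1420.80/3 ≈ 1018; y = 0.00 + 1 × 768.00/3 ≈ 256.

x = 1018 px, y = 256 px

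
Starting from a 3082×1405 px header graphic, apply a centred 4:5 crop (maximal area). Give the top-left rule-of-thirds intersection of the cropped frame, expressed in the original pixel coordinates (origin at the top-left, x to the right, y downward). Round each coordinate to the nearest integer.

3082/1405 > 4/5, so the 4:5 crop keeps the full height 1405 and trims width to 1405 × 4/5 = 1124.00 px.
Left offset = (3082 − 1124.00)/2 = 979.00 px; top offset = 0.
Top-left is one-third across and one-third down within the crop:
x = 979.00 + 1 × 1124.00/3 ≈ 1354; y = 0.00 + 1 × 1405.00/3 ≈ 468.

x = 1354 px, y = 468 px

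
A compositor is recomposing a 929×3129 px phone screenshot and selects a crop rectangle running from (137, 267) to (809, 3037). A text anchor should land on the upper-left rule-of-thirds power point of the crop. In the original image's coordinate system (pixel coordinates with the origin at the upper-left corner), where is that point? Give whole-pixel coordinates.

Crop width = 809 − 137 = 672 px; one third is 224.00 px.
Crop height = 3037 − 267 = 2770 px; one third is 923.33 px.
The upper-left point is one-third across and one-third down within the crop:
x = 137 + 1 × 224.00 ≈ 361; y = 267 + 1 × 923.33 ≈ 1190.

x = 361 px, y = 1190 px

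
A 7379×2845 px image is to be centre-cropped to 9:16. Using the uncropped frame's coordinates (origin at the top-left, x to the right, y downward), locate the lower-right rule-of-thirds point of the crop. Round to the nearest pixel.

(3956, 1897)

7379/2845 > 9/16, so the 9:16 crop keeps the full height 2845 and trims width to 2845 × 9/16 = 1600.31 px.
Left offset = (7379 − 1600.31)/2 = 2889.34 px; top offset = 0.
Lower-right is two-thirds across and two-thirds down within the crop:
x = 2889.34 + 2 × 1600.31/3 ≈ 3956; y = 0.00 + 2 × 2845.00/3 ≈ 1897.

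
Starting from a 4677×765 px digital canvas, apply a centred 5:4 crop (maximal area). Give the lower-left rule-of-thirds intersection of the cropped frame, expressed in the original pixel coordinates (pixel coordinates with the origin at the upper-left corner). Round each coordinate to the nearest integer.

4677/765 > 5/4, so the 5:4 crop keeps the full height 765 and trims width to 765 × 5/4 = 956.25 px.
Left offset = (4677 − 956.25)/2 = 1860.38 px; top offset = 0.
Lower-left is one-third across and two-thirds down within the crop:
x = 1860.38 + 1 × 956.25/3 ≈ 2179; y = 0.00 + 2 × 765.00/3 ≈ 510.

(2179, 510)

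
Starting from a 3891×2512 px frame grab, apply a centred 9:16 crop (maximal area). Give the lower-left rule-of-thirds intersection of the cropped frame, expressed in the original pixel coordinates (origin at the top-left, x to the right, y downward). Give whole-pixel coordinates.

(1710, 1675)

3891/2512 > 9/16, so the 9:16 crop keeps the full height 2512 and trims width to 2512 × 9/16 = 1413.00 px.
Left offset = (3891 − 1413.00)/2 = 1239.00 px; top offset = 0.
Lower-left is one-third across and two-thirds down within the crop:
x = 1239.00 + 1 × 1413.00/3 ≈ 1710; y = 0.00 + 2 × 2512.00/3 ≈ 1675.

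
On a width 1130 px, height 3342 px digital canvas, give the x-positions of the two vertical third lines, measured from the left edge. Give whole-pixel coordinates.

1130 / 3 = 376.67, so the vertical lines sit at one and two thirds of 1130.

x = 377 px and x = 753 px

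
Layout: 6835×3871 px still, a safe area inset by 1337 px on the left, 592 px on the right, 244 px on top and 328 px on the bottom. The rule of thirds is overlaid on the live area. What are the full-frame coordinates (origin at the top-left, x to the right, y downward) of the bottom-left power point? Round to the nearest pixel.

Content width = 6835 − 1337 − 592 = 4906 px; content height = 3871 − 244 − 328 = 3299 px.
Bottom-left is one-third across and two-thirds down within the live area.
x = 1337 + 1 × 4906/3 = 1337 + 1635.33 ≈ 2972
y = 244 + 2 × 3299/3 = 244 + 2199.33 ≈ 2443

x = 2972 px, y = 2443 px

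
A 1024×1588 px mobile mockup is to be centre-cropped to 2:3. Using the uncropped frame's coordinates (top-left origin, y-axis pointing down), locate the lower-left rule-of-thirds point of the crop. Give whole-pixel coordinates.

x = 341 px, y = 1050 px

1024/1588 < 2/3, so the 2:3 crop keeps the full width 1024 and trims height to 1024 × 3/2 = 1536.00 px.
Top offset = (1588 − 1536.00)/2 = 26.00 px; left offset = 0.
Lower-left is one-third across and two-thirds down within the crop:
x = 0.00 + 1 × 1024.00/3 ≈ 341; y = 26.00 + 2 × 1536.00/3 ≈ 1050.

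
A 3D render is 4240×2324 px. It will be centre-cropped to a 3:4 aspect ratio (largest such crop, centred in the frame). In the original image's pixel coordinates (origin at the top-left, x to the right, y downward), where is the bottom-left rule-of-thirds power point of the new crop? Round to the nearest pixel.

4240/2324 > 3/4, so the 3:4 crop keeps the full height 2324 and trims width to 2324 × 3/4 = 1743.00 px.
Left offset = (4240 − 1743.00)/2 = 1248.50 px; top offset = 0.
Bottom-left is one-third across and two-thirds down within the crop:
x = 1248.50 + 1 × 1743.00/3 ≈ 1830; y = 0.00 + 2 × 2324.00/3 ≈ 1549.

x = 1830 px, y = 1549 px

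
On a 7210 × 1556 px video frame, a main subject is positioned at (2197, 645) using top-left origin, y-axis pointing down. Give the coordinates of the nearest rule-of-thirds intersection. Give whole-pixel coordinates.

x = 2403 px, y = 519 px

Third lines: x ∈ {2403, 4807}, y ∈ {519, 1037}.
2197 is closer to x = 2403; 645 is closer to y = 519.
So the nearest intersection is the upper-left power point.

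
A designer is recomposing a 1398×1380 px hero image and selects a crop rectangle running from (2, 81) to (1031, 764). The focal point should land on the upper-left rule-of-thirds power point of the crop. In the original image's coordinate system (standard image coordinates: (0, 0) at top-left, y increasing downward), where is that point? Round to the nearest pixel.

Crop width = 1031 − 2 = 1029 px; one third is 343.00 px.
Crop height = 764 − 81 = 683 px; one third is 227.67 px.
The upper-left point is one-third across and one-third down within the crop:
x = 2 + 1 × 343.00 ≈ 345; y = 81 + 1 × 227.67 ≈ 309.

x = 345 px, y = 309 px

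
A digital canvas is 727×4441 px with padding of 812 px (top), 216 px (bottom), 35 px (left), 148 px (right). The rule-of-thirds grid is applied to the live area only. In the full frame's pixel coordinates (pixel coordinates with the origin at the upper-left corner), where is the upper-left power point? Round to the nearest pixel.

(216, 1950)

Content width = 727 − 35 − 148 = 544 px; content height = 4441 − 812 − 216 = 3413 px.
Upper-left is one-third across and one-third down within the live area.
x = 35 + 1 × 544/3 = 35 + 181.33 ≈ 216
y = 812 + 1 × 3413/3 = 812 + 1137.67 ≈ 1950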